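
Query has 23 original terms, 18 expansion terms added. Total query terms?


Original terms: 23
Expansion terms: 18
Total = 23 + 18 = 41

41


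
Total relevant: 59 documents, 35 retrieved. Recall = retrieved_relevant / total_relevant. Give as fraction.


Recall = retrieved_relevant / total_relevant
= 35 / 59
= 35 / (35 + 24)
= 35/59

35/59


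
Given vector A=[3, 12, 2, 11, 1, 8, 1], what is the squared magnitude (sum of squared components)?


|A|^2 = sum of squared components
A[0]^2 = 3^2 = 9
A[1]^2 = 12^2 = 144
A[2]^2 = 2^2 = 4
A[3]^2 = 11^2 = 121
A[4]^2 = 1^2 = 1
A[5]^2 = 8^2 = 64
A[6]^2 = 1^2 = 1
Sum = 9 + 144 + 4 + 121 + 1 + 64 + 1 = 344

344


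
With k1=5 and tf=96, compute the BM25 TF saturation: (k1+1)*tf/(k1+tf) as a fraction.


BM25 TF component = (k1+1)*tf / (k1+tf)
k1 = 5, tf = 96
Numerator = (5+1)*96 = 576
Denominator = 5 + 96 = 101
= 576/101 = 576/101

576/101


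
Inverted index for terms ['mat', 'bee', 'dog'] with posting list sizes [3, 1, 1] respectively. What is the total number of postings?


Summing posting list sizes:
'mat': 3 postings
'bee': 1 postings
'dog': 1 postings
Total = 3 + 1 + 1 = 5

5


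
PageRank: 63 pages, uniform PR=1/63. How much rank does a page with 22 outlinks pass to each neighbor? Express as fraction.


Initial PR = 1/63 = 1/63
Outlinks = 22
Contribution per link = PR / outlinks
= 1/63 / 22
= 1/1386

1/1386


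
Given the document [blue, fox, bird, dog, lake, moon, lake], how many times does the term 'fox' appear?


Document has 7 words
Scanning for 'fox':
Found at positions: [1]
Count = 1

1


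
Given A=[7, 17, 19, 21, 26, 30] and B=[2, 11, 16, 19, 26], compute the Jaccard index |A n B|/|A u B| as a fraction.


A intersect B = [19, 26]
|A intersect B| = 2
A union B = [2, 7, 11, 16, 17, 19, 21, 26, 30]
|A union B| = 9
Jaccard = 2/9 = 2/9

2/9


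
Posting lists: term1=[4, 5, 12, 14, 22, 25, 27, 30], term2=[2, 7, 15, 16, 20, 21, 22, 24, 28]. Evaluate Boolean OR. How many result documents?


Boolean OR: find union of posting lists
term1 docs: [4, 5, 12, 14, 22, 25, 27, 30]
term2 docs: [2, 7, 15, 16, 20, 21, 22, 24, 28]
Union: [2, 4, 5, 7, 12, 14, 15, 16, 20, 21, 22, 24, 25, 27, 28, 30]
|union| = 16

16


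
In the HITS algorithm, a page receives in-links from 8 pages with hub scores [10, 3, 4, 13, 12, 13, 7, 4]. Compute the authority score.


Authority = sum of hub scores of in-linkers
In-link 1: hub score = 10
In-link 2: hub score = 3
In-link 3: hub score = 4
In-link 4: hub score = 13
In-link 5: hub score = 12
In-link 6: hub score = 13
In-link 7: hub score = 7
In-link 8: hub score = 4
Authority = 10 + 3 + 4 + 13 + 12 + 13 + 7 + 4 = 66

66


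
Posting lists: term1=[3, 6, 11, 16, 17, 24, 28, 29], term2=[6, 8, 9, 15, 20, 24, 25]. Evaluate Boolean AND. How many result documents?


Boolean AND: find intersection of posting lists
term1 docs: [3, 6, 11, 16, 17, 24, 28, 29]
term2 docs: [6, 8, 9, 15, 20, 24, 25]
Intersection: [6, 24]
|intersection| = 2

2


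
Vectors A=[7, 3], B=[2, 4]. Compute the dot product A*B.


Dot product = sum of element-wise products
A[0]*B[0] = 7*2 = 14
A[1]*B[1] = 3*4 = 12
Sum = 14 + 12 = 26

26


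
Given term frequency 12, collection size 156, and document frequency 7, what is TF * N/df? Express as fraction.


TF * (N/df)
= 12 * (156/7)
= 12 * 156/7
= 1872/7

1872/7


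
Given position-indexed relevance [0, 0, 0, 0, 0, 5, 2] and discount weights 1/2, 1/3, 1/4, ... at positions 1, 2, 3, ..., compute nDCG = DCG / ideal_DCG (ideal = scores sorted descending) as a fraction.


Position discount weights w_i = 1/(i+1) for i=1..7:
Weights = [1/2, 1/3, 1/4, 1/5, 1/6, 1/7, 1/8]
Actual relevance: [0, 0, 0, 0, 0, 5, 2]
DCG = 0/2 + 0/3 + 0/4 + 0/5 + 0/6 + 5/7 + 2/8 = 27/28
Ideal relevance (sorted desc): [5, 2, 0, 0, 0, 0, 0]
Ideal DCG = 5/2 + 2/3 + 0/4 + 0/5 + 0/6 + 0/7 + 0/8 = 19/6
nDCG = DCG / ideal_DCG = 27/28 / 19/6 = 81/266

81/266


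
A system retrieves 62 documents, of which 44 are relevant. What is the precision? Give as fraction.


Precision = relevant_retrieved / total_retrieved
= 44 / 62
= 44 / (44 + 18)
= 22/31

22/31


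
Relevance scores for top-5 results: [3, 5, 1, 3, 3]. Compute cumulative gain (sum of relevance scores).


Cumulative Gain = sum of relevance scores
Position 1: rel=3, running sum=3
Position 2: rel=5, running sum=8
Position 3: rel=1, running sum=9
Position 4: rel=3, running sum=12
Position 5: rel=3, running sum=15
CG = 15

15


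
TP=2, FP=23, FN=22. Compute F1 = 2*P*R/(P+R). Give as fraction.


F1 = 2 * P * R / (P + R)
P = TP/(TP+FP) = 2/25 = 2/25
R = TP/(TP+FN) = 2/24 = 1/12
2 * P * R = 2 * 2/25 * 1/12 = 1/75
P + R = 2/25 + 1/12 = 49/300
F1 = 1/75 / 49/300 = 4/49

4/49


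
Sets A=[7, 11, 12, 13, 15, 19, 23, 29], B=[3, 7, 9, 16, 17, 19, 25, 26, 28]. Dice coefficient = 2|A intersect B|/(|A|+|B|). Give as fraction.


A intersect B = [7, 19]
|A intersect B| = 2
|A| = 8, |B| = 9
Dice = 2*2 / (8+9)
= 4 / 17 = 4/17

4/17


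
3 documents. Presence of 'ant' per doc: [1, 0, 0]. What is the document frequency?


Checking each document for 'ant':
Doc 1: present
Doc 2: absent
Doc 3: absent
df = sum of presences = 1 + 0 + 0 = 1

1


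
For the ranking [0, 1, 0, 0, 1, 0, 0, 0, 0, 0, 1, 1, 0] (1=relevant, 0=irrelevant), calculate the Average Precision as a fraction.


Computing P@k for each relevant position:
Position 1: not relevant
Position 2: relevant, P@2 = 1/2 = 1/2
Position 3: not relevant
Position 4: not relevant
Position 5: relevant, P@5 = 2/5 = 2/5
Position 6: not relevant
Position 7: not relevant
Position 8: not relevant
Position 9: not relevant
Position 10: not relevant
Position 11: relevant, P@11 = 3/11 = 3/11
Position 12: relevant, P@12 = 4/12 = 1/3
Position 13: not relevant
Sum of P@k = 1/2 + 2/5 + 3/11 + 1/3 = 497/330
AP = 497/330 / 4 = 497/1320

497/1320


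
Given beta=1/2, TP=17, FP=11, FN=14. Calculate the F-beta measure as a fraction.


P = TP/(TP+FP) = 17/28 = 17/28
R = TP/(TP+FN) = 17/31 = 17/31
beta^2 = 1/2^2 = 1/4
(1 + beta^2) = 5/4
Numerator = (1+beta^2)*P*R = 1445/3472
Denominator = beta^2*P + R = 17/112 + 17/31 = 2431/3472
F_beta = 85/143

85/143


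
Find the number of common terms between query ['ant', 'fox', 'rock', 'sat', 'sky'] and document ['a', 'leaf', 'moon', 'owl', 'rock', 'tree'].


Query terms: ['ant', 'fox', 'rock', 'sat', 'sky']
Document terms: ['a', 'leaf', 'moon', 'owl', 'rock', 'tree']
Common terms: ['rock']
Overlap count = 1

1


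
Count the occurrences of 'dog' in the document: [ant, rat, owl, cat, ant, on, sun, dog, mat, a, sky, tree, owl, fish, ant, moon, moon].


Document has 17 words
Scanning for 'dog':
Found at positions: [7]
Count = 1

1


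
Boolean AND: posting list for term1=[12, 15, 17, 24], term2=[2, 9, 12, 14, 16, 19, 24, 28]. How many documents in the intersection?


Boolean AND: find intersection of posting lists
term1 docs: [12, 15, 17, 24]
term2 docs: [2, 9, 12, 14, 16, 19, 24, 28]
Intersection: [12, 24]
|intersection| = 2

2


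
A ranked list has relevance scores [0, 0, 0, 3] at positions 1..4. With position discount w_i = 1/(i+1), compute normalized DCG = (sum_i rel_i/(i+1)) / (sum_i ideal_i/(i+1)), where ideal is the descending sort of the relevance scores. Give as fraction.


Position discount weights w_i = 1/(i+1) for i=1..4:
Weights = [1/2, 1/3, 1/4, 1/5]
Actual relevance: [0, 0, 0, 3]
DCG = 0/2 + 0/3 + 0/4 + 3/5 = 3/5
Ideal relevance (sorted desc): [3, 0, 0, 0]
Ideal DCG = 3/2 + 0/3 + 0/4 + 0/5 = 3/2
nDCG = DCG / ideal_DCG = 3/5 / 3/2 = 2/5

2/5


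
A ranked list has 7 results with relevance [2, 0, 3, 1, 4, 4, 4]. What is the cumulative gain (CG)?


Cumulative Gain = sum of relevance scores
Position 1: rel=2, running sum=2
Position 2: rel=0, running sum=2
Position 3: rel=3, running sum=5
Position 4: rel=1, running sum=6
Position 5: rel=4, running sum=10
Position 6: rel=4, running sum=14
Position 7: rel=4, running sum=18
CG = 18

18


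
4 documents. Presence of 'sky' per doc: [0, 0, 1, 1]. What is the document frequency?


Checking each document for 'sky':
Doc 1: absent
Doc 2: absent
Doc 3: present
Doc 4: present
df = sum of presences = 0 + 0 + 1 + 1 = 2

2


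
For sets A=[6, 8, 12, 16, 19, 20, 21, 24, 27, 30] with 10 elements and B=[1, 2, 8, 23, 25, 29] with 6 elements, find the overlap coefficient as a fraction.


A intersect B = [8]
|A intersect B| = 1
min(|A|, |B|) = min(10, 6) = 6
Overlap = 1 / 6 = 1/6

1/6


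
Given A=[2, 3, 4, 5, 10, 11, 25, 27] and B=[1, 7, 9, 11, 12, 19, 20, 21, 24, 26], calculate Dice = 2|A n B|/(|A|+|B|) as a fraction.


A intersect B = [11]
|A intersect B| = 1
|A| = 8, |B| = 10
Dice = 2*1 / (8+10)
= 2 / 18 = 1/9

1/9


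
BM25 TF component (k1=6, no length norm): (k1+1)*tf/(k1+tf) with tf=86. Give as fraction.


BM25 TF component = (k1+1)*tf / (k1+tf)
k1 = 6, tf = 86
Numerator = (6+1)*86 = 602
Denominator = 6 + 86 = 92
= 602/92 = 301/46

301/46


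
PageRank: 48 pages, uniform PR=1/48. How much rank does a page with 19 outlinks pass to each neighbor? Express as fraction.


Initial PR = 1/48 = 1/48
Outlinks = 19
Contribution per link = PR / outlinks
= 1/48 / 19
= 1/912

1/912


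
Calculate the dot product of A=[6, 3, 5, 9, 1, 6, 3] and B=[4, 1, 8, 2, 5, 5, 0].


Dot product = sum of element-wise products
A[0]*B[0] = 6*4 = 24
A[1]*B[1] = 3*1 = 3
A[2]*B[2] = 5*8 = 40
A[3]*B[3] = 9*2 = 18
A[4]*B[4] = 1*5 = 5
A[5]*B[5] = 6*5 = 30
A[6]*B[6] = 3*0 = 0
Sum = 24 + 3 + 40 + 18 + 5 + 30 + 0 = 120

120


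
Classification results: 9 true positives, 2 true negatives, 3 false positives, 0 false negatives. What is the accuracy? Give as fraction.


Accuracy = (TP + TN) / (TP + TN + FP + FN)
TP + TN = 9 + 2 = 11
Total = 9 + 2 + 3 + 0 = 14
Accuracy = 11 / 14 = 11/14

11/14


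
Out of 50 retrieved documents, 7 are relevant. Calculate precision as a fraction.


Precision = relevant_retrieved / total_retrieved
= 7 / 50
= 7 / (7 + 43)
= 7/50

7/50


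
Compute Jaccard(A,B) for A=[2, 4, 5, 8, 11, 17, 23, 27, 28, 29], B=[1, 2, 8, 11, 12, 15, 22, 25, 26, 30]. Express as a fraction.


A intersect B = [2, 8, 11]
|A intersect B| = 3
A union B = [1, 2, 4, 5, 8, 11, 12, 15, 17, 22, 23, 25, 26, 27, 28, 29, 30]
|A union B| = 17
Jaccard = 3/17 = 3/17

3/17


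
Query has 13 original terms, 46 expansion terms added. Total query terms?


Original terms: 13
Expansion terms: 46
Total = 13 + 46 = 59

59


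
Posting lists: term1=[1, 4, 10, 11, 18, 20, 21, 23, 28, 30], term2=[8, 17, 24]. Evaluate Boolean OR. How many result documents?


Boolean OR: find union of posting lists
term1 docs: [1, 4, 10, 11, 18, 20, 21, 23, 28, 30]
term2 docs: [8, 17, 24]
Union: [1, 4, 8, 10, 11, 17, 18, 20, 21, 23, 24, 28, 30]
|union| = 13

13


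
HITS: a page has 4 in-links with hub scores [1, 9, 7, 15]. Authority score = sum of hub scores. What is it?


Authority = sum of hub scores of in-linkers
In-link 1: hub score = 1
In-link 2: hub score = 9
In-link 3: hub score = 7
In-link 4: hub score = 15
Authority = 1 + 9 + 7 + 15 = 32

32


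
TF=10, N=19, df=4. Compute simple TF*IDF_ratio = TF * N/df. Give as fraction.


TF * (N/df)
= 10 * (19/4)
= 10 * 19/4
= 95/2

95/2


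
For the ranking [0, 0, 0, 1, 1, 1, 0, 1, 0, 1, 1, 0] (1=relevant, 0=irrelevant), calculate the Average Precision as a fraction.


Computing P@k for each relevant position:
Position 1: not relevant
Position 2: not relevant
Position 3: not relevant
Position 4: relevant, P@4 = 1/4 = 1/4
Position 5: relevant, P@5 = 2/5 = 2/5
Position 6: relevant, P@6 = 3/6 = 1/2
Position 7: not relevant
Position 8: relevant, P@8 = 4/8 = 1/2
Position 9: not relevant
Position 10: relevant, P@10 = 5/10 = 1/2
Position 11: relevant, P@11 = 6/11 = 6/11
Position 12: not relevant
Sum of P@k = 1/4 + 2/5 + 1/2 + 1/2 + 1/2 + 6/11 = 593/220
AP = 593/220 / 6 = 593/1320

593/1320


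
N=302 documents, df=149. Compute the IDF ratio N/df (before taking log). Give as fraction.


IDF ratio = N / df
= 302 / 149
= 302/149

302/149


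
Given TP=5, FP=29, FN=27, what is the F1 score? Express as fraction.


F1 = 2 * P * R / (P + R)
P = TP/(TP+FP) = 5/34 = 5/34
R = TP/(TP+FN) = 5/32 = 5/32
2 * P * R = 2 * 5/34 * 5/32 = 25/544
P + R = 5/34 + 5/32 = 165/544
F1 = 25/544 / 165/544 = 5/33

5/33


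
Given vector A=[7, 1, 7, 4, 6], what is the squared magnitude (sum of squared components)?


|A|^2 = sum of squared components
A[0]^2 = 7^2 = 49
A[1]^2 = 1^2 = 1
A[2]^2 = 7^2 = 49
A[3]^2 = 4^2 = 16
A[4]^2 = 6^2 = 36
Sum = 49 + 1 + 49 + 16 + 36 = 151

151


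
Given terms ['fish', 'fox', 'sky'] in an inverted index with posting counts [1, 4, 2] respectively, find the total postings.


Summing posting list sizes:
'fish': 1 postings
'fox': 4 postings
'sky': 2 postings
Total = 1 + 4 + 2 = 7

7


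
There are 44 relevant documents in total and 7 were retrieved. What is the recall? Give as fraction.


Recall = retrieved_relevant / total_relevant
= 7 / 44
= 7 / (7 + 37)
= 7/44

7/44


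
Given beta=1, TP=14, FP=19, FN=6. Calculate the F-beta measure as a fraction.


P = TP/(TP+FP) = 14/33 = 14/33
R = TP/(TP+FN) = 14/20 = 7/10
beta^2 = 1^2 = 1
(1 + beta^2) = 2
Numerator = (1+beta^2)*P*R = 98/165
Denominator = beta^2*P + R = 14/33 + 7/10 = 371/330
F_beta = 28/53

28/53


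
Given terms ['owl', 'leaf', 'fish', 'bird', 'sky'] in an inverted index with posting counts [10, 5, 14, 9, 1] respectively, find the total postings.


Summing posting list sizes:
'owl': 10 postings
'leaf': 5 postings
'fish': 14 postings
'bird': 9 postings
'sky': 1 postings
Total = 10 + 5 + 14 + 9 + 1 = 39

39


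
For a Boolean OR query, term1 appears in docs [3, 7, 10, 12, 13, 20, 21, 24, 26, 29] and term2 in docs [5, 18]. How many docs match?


Boolean OR: find union of posting lists
term1 docs: [3, 7, 10, 12, 13, 20, 21, 24, 26, 29]
term2 docs: [5, 18]
Union: [3, 5, 7, 10, 12, 13, 18, 20, 21, 24, 26, 29]
|union| = 12

12


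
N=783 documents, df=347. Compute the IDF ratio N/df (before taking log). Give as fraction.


IDF ratio = N / df
= 783 / 347
= 783/347

783/347


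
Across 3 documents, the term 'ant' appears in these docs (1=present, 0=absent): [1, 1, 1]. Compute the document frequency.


Checking each document for 'ant':
Doc 1: present
Doc 2: present
Doc 3: present
df = sum of presences = 1 + 1 + 1 = 3

3


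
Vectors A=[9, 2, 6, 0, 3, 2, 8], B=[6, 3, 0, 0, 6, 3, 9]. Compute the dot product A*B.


Dot product = sum of element-wise products
A[0]*B[0] = 9*6 = 54
A[1]*B[1] = 2*3 = 6
A[2]*B[2] = 6*0 = 0
A[3]*B[3] = 0*0 = 0
A[4]*B[4] = 3*6 = 18
A[5]*B[5] = 2*3 = 6
A[6]*B[6] = 8*9 = 72
Sum = 54 + 6 + 0 + 0 + 18 + 6 + 72 = 156

156


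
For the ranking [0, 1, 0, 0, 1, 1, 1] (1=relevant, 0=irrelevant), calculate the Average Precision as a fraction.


Computing P@k for each relevant position:
Position 1: not relevant
Position 2: relevant, P@2 = 1/2 = 1/2
Position 3: not relevant
Position 4: not relevant
Position 5: relevant, P@5 = 2/5 = 2/5
Position 6: relevant, P@6 = 3/6 = 1/2
Position 7: relevant, P@7 = 4/7 = 4/7
Sum of P@k = 1/2 + 2/5 + 1/2 + 4/7 = 69/35
AP = 69/35 / 4 = 69/140

69/140


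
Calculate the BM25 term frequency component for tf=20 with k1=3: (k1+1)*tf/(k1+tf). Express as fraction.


BM25 TF component = (k1+1)*tf / (k1+tf)
k1 = 3, tf = 20
Numerator = (3+1)*20 = 80
Denominator = 3 + 20 = 23
= 80/23 = 80/23

80/23


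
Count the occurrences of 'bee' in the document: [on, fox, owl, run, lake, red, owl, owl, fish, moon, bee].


Document has 11 words
Scanning for 'bee':
Found at positions: [10]
Count = 1

1


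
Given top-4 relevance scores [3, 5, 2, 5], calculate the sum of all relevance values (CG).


Cumulative Gain = sum of relevance scores
Position 1: rel=3, running sum=3
Position 2: rel=5, running sum=8
Position 3: rel=2, running sum=10
Position 4: rel=5, running sum=15
CG = 15

15


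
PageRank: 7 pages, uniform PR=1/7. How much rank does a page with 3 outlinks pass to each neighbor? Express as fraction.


Initial PR = 1/7 = 1/7
Outlinks = 3
Contribution per link = PR / outlinks
= 1/7 / 3
= 1/21

1/21


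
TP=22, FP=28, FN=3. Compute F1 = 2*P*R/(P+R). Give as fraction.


F1 = 2 * P * R / (P + R)
P = TP/(TP+FP) = 22/50 = 11/25
R = TP/(TP+FN) = 22/25 = 22/25
2 * P * R = 2 * 11/25 * 22/25 = 484/625
P + R = 11/25 + 22/25 = 33/25
F1 = 484/625 / 33/25 = 44/75

44/75


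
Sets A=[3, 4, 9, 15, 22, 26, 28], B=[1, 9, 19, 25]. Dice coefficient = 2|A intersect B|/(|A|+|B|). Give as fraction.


A intersect B = [9]
|A intersect B| = 1
|A| = 7, |B| = 4
Dice = 2*1 / (7+4)
= 2 / 11 = 2/11

2/11


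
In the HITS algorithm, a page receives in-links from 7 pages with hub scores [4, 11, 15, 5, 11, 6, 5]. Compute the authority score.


Authority = sum of hub scores of in-linkers
In-link 1: hub score = 4
In-link 2: hub score = 11
In-link 3: hub score = 15
In-link 4: hub score = 5
In-link 5: hub score = 11
In-link 6: hub score = 6
In-link 7: hub score = 5
Authority = 4 + 11 + 15 + 5 + 11 + 6 + 5 = 57

57


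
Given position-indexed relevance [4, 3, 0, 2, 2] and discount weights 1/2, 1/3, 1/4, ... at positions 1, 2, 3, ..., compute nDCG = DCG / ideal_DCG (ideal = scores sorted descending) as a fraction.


Position discount weights w_i = 1/(i+1) for i=1..5:
Weights = [1/2, 1/3, 1/4, 1/5, 1/6]
Actual relevance: [4, 3, 0, 2, 2]
DCG = 4/2 + 3/3 + 0/4 + 2/5 + 2/6 = 56/15
Ideal relevance (sorted desc): [4, 3, 2, 2, 0]
Ideal DCG = 4/2 + 3/3 + 2/4 + 2/5 + 0/6 = 39/10
nDCG = DCG / ideal_DCG = 56/15 / 39/10 = 112/117

112/117


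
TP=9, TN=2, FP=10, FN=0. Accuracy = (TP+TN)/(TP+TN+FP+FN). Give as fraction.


Accuracy = (TP + TN) / (TP + TN + FP + FN)
TP + TN = 9 + 2 = 11
Total = 9 + 2 + 10 + 0 = 21
Accuracy = 11 / 21 = 11/21

11/21


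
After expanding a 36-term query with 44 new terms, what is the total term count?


Original terms: 36
Expansion terms: 44
Total = 36 + 44 = 80

80


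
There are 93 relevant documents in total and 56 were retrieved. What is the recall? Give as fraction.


Recall = retrieved_relevant / total_relevant
= 56 / 93
= 56 / (56 + 37)
= 56/93

56/93


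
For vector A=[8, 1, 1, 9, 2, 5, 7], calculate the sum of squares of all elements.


|A|^2 = sum of squared components
A[0]^2 = 8^2 = 64
A[1]^2 = 1^2 = 1
A[2]^2 = 1^2 = 1
A[3]^2 = 9^2 = 81
A[4]^2 = 2^2 = 4
A[5]^2 = 5^2 = 25
A[6]^2 = 7^2 = 49
Sum = 64 + 1 + 1 + 81 + 4 + 25 + 49 = 225

225


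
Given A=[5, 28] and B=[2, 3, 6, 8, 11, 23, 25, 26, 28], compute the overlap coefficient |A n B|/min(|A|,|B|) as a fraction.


A intersect B = [28]
|A intersect B| = 1
min(|A|, |B|) = min(2, 9) = 2
Overlap = 1 / 2 = 1/2

1/2


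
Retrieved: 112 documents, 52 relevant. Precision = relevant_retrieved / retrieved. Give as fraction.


Precision = relevant_retrieved / total_retrieved
= 52 / 112
= 52 / (52 + 60)
= 13/28

13/28


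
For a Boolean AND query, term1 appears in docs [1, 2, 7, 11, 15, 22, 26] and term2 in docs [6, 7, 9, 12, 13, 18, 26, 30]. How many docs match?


Boolean AND: find intersection of posting lists
term1 docs: [1, 2, 7, 11, 15, 22, 26]
term2 docs: [6, 7, 9, 12, 13, 18, 26, 30]
Intersection: [7, 26]
|intersection| = 2

2


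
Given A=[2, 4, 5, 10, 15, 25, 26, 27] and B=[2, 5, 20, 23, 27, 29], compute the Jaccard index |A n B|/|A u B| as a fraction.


A intersect B = [2, 5, 27]
|A intersect B| = 3
A union B = [2, 4, 5, 10, 15, 20, 23, 25, 26, 27, 29]
|A union B| = 11
Jaccard = 3/11 = 3/11

3/11


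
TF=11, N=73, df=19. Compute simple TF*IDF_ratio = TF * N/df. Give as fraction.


TF * (N/df)
= 11 * (73/19)
= 11 * 73/19
= 803/19

803/19


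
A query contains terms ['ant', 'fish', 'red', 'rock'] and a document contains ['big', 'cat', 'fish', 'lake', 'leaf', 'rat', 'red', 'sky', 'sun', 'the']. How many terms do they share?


Query terms: ['ant', 'fish', 'red', 'rock']
Document terms: ['big', 'cat', 'fish', 'lake', 'leaf', 'rat', 'red', 'sky', 'sun', 'the']
Common terms: ['fish', 'red']
Overlap count = 2

2


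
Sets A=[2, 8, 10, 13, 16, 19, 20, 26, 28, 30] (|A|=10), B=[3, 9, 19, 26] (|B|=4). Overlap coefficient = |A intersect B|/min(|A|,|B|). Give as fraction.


A intersect B = [19, 26]
|A intersect B| = 2
min(|A|, |B|) = min(10, 4) = 4
Overlap = 2 / 4 = 1/2

1/2


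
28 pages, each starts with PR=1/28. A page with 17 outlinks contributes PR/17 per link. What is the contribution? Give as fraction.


Initial PR = 1/28 = 1/28
Outlinks = 17
Contribution per link = PR / outlinks
= 1/28 / 17
= 1/476

1/476


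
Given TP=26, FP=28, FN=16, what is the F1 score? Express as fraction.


F1 = 2 * P * R / (P + R)
P = TP/(TP+FP) = 26/54 = 13/27
R = TP/(TP+FN) = 26/42 = 13/21
2 * P * R = 2 * 13/27 * 13/21 = 338/567
P + R = 13/27 + 13/21 = 208/189
F1 = 338/567 / 208/189 = 13/24

13/24


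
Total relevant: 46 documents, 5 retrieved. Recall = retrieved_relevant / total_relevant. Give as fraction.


Recall = retrieved_relevant / total_relevant
= 5 / 46
= 5 / (5 + 41)
= 5/46

5/46


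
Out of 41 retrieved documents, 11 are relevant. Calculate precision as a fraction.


Precision = relevant_retrieved / total_retrieved
= 11 / 41
= 11 / (11 + 30)
= 11/41

11/41


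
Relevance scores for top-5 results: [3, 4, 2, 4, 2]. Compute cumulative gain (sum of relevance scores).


Cumulative Gain = sum of relevance scores
Position 1: rel=3, running sum=3
Position 2: rel=4, running sum=7
Position 3: rel=2, running sum=9
Position 4: rel=4, running sum=13
Position 5: rel=2, running sum=15
CG = 15

15


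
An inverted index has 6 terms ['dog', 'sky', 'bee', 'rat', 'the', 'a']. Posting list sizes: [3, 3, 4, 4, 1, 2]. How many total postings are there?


Summing posting list sizes:
'dog': 3 postings
'sky': 3 postings
'bee': 4 postings
'rat': 4 postings
'the': 1 postings
'a': 2 postings
Total = 3 + 3 + 4 + 4 + 1 + 2 = 17

17


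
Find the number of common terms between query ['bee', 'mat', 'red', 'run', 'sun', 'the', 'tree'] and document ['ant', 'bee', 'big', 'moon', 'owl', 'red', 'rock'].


Query terms: ['bee', 'mat', 'red', 'run', 'sun', 'the', 'tree']
Document terms: ['ant', 'bee', 'big', 'moon', 'owl', 'red', 'rock']
Common terms: ['bee', 'red']
Overlap count = 2

2


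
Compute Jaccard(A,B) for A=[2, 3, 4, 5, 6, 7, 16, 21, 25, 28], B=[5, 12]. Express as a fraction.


A intersect B = [5]
|A intersect B| = 1
A union B = [2, 3, 4, 5, 6, 7, 12, 16, 21, 25, 28]
|A union B| = 11
Jaccard = 1/11 = 1/11

1/11


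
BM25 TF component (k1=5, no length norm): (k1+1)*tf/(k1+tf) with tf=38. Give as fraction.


BM25 TF component = (k1+1)*tf / (k1+tf)
k1 = 5, tf = 38
Numerator = (5+1)*38 = 228
Denominator = 5 + 38 = 43
= 228/43 = 228/43

228/43


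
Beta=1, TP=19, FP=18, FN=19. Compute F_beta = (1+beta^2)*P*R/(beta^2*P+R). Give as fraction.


P = TP/(TP+FP) = 19/37 = 19/37
R = TP/(TP+FN) = 19/38 = 1/2
beta^2 = 1^2 = 1
(1 + beta^2) = 2
Numerator = (1+beta^2)*P*R = 19/37
Denominator = beta^2*P + R = 19/37 + 1/2 = 75/74
F_beta = 38/75

38/75


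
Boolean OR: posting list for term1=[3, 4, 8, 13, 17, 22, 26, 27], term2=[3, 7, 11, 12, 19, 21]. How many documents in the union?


Boolean OR: find union of posting lists
term1 docs: [3, 4, 8, 13, 17, 22, 26, 27]
term2 docs: [3, 7, 11, 12, 19, 21]
Union: [3, 4, 7, 8, 11, 12, 13, 17, 19, 21, 22, 26, 27]
|union| = 13

13


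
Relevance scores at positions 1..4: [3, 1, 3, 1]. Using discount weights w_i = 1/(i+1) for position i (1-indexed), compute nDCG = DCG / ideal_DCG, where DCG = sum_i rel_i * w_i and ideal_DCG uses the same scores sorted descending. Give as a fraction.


Position discount weights w_i = 1/(i+1) for i=1..4:
Weights = [1/2, 1/3, 1/4, 1/5]
Actual relevance: [3, 1, 3, 1]
DCG = 3/2 + 1/3 + 3/4 + 1/5 = 167/60
Ideal relevance (sorted desc): [3, 3, 1, 1]
Ideal DCG = 3/2 + 3/3 + 1/4 + 1/5 = 59/20
nDCG = DCG / ideal_DCG = 167/60 / 59/20 = 167/177

167/177


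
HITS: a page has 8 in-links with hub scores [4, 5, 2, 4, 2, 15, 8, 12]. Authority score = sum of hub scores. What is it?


Authority = sum of hub scores of in-linkers
In-link 1: hub score = 4
In-link 2: hub score = 5
In-link 3: hub score = 2
In-link 4: hub score = 4
In-link 5: hub score = 2
In-link 6: hub score = 15
In-link 7: hub score = 8
In-link 8: hub score = 12
Authority = 4 + 5 + 2 + 4 + 2 + 15 + 8 + 12 = 52

52


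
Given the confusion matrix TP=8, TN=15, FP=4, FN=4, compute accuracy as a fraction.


Accuracy = (TP + TN) / (TP + TN + FP + FN)
TP + TN = 8 + 15 = 23
Total = 8 + 15 + 4 + 4 = 31
Accuracy = 23 / 31 = 23/31

23/31


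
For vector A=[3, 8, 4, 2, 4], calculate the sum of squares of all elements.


|A|^2 = sum of squared components
A[0]^2 = 3^2 = 9
A[1]^2 = 8^2 = 64
A[2]^2 = 4^2 = 16
A[3]^2 = 2^2 = 4
A[4]^2 = 4^2 = 16
Sum = 9 + 64 + 16 + 4 + 16 = 109

109


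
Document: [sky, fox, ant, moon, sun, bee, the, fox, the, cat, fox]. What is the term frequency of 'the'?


Document has 11 words
Scanning for 'the':
Found at positions: [6, 8]
Count = 2

2


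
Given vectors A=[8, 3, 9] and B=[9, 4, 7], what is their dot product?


Dot product = sum of element-wise products
A[0]*B[0] = 8*9 = 72
A[1]*B[1] = 3*4 = 12
A[2]*B[2] = 9*7 = 63
Sum = 72 + 12 + 63 = 147

147


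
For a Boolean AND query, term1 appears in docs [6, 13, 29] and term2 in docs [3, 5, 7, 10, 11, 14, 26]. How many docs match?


Boolean AND: find intersection of posting lists
term1 docs: [6, 13, 29]
term2 docs: [3, 5, 7, 10, 11, 14, 26]
Intersection: []
|intersection| = 0

0


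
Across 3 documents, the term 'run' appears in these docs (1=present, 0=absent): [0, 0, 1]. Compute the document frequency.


Checking each document for 'run':
Doc 1: absent
Doc 2: absent
Doc 3: present
df = sum of presences = 0 + 0 + 1 = 1

1


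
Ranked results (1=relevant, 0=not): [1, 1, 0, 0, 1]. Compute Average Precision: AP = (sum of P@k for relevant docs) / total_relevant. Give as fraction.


Computing P@k for each relevant position:
Position 1: relevant, P@1 = 1/1 = 1
Position 2: relevant, P@2 = 2/2 = 1
Position 3: not relevant
Position 4: not relevant
Position 5: relevant, P@5 = 3/5 = 3/5
Sum of P@k = 1 + 1 + 3/5 = 13/5
AP = 13/5 / 3 = 13/15

13/15


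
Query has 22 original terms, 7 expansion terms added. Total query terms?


Original terms: 22
Expansion terms: 7
Total = 22 + 7 = 29

29


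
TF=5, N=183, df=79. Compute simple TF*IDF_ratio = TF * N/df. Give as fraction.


TF * (N/df)
= 5 * (183/79)
= 5 * 183/79
= 915/79

915/79


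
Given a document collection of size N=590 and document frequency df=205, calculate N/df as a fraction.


IDF ratio = N / df
= 590 / 205
= 118/41

118/41


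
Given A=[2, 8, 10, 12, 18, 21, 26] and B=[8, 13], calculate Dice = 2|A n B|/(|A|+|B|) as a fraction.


A intersect B = [8]
|A intersect B| = 1
|A| = 7, |B| = 2
Dice = 2*1 / (7+2)
= 2 / 9 = 2/9

2/9


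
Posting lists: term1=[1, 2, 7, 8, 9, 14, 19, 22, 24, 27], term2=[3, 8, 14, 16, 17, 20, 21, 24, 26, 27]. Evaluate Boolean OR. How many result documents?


Boolean OR: find union of posting lists
term1 docs: [1, 2, 7, 8, 9, 14, 19, 22, 24, 27]
term2 docs: [3, 8, 14, 16, 17, 20, 21, 24, 26, 27]
Union: [1, 2, 3, 7, 8, 9, 14, 16, 17, 19, 20, 21, 22, 24, 26, 27]
|union| = 16

16


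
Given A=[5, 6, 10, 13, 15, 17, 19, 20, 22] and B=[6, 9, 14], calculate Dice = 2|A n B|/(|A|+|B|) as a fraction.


A intersect B = [6]
|A intersect B| = 1
|A| = 9, |B| = 3
Dice = 2*1 / (9+3)
= 2 / 12 = 1/6

1/6


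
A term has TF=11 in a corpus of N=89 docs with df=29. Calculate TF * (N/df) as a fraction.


TF * (N/df)
= 11 * (89/29)
= 11 * 89/29
= 979/29

979/29


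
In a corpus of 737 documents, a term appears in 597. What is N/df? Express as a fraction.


IDF ratio = N / df
= 737 / 597
= 737/597

737/597


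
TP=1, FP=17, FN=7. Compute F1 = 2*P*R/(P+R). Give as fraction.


F1 = 2 * P * R / (P + R)
P = TP/(TP+FP) = 1/18 = 1/18
R = TP/(TP+FN) = 1/8 = 1/8
2 * P * R = 2 * 1/18 * 1/8 = 1/72
P + R = 1/18 + 1/8 = 13/72
F1 = 1/72 / 13/72 = 1/13

1/13


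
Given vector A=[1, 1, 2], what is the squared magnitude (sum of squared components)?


|A|^2 = sum of squared components
A[0]^2 = 1^2 = 1
A[1]^2 = 1^2 = 1
A[2]^2 = 2^2 = 4
Sum = 1 + 1 + 4 = 6

6


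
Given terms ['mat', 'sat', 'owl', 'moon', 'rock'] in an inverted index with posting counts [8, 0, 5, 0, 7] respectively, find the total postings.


Summing posting list sizes:
'mat': 8 postings
'sat': 0 postings
'owl': 5 postings
'moon': 0 postings
'rock': 7 postings
Total = 8 + 0 + 5 + 0 + 7 = 20

20


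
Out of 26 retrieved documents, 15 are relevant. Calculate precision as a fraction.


Precision = relevant_retrieved / total_retrieved
= 15 / 26
= 15 / (15 + 11)
= 15/26

15/26


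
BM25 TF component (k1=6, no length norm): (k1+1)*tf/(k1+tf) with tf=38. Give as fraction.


BM25 TF component = (k1+1)*tf / (k1+tf)
k1 = 6, tf = 38
Numerator = (6+1)*38 = 266
Denominator = 6 + 38 = 44
= 266/44 = 133/22

133/22


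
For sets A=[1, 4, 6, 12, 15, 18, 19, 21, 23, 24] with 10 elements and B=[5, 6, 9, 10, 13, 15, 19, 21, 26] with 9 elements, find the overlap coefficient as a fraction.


A intersect B = [6, 15, 19, 21]
|A intersect B| = 4
min(|A|, |B|) = min(10, 9) = 9
Overlap = 4 / 9 = 4/9

4/9


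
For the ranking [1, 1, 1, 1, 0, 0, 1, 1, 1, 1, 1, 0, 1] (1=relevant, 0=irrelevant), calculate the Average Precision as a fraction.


Computing P@k for each relevant position:
Position 1: relevant, P@1 = 1/1 = 1
Position 2: relevant, P@2 = 2/2 = 1
Position 3: relevant, P@3 = 3/3 = 1
Position 4: relevant, P@4 = 4/4 = 1
Position 5: not relevant
Position 6: not relevant
Position 7: relevant, P@7 = 5/7 = 5/7
Position 8: relevant, P@8 = 6/8 = 3/4
Position 9: relevant, P@9 = 7/9 = 7/9
Position 10: relevant, P@10 = 8/10 = 4/5
Position 11: relevant, P@11 = 9/11 = 9/11
Position 12: not relevant
Position 13: relevant, P@13 = 10/13 = 10/13
Sum of P@k = 1 + 1 + 1 + 1 + 5/7 + 3/4 + 7/9 + 4/5 + 9/11 + 10/13 = 1554859/180180
AP = 1554859/180180 / 10 = 1554859/1801800

1554859/1801800


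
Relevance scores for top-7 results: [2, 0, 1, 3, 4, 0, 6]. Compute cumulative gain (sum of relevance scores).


Cumulative Gain = sum of relevance scores
Position 1: rel=2, running sum=2
Position 2: rel=0, running sum=2
Position 3: rel=1, running sum=3
Position 4: rel=3, running sum=6
Position 5: rel=4, running sum=10
Position 6: rel=0, running sum=10
Position 7: rel=6, running sum=16
CG = 16

16


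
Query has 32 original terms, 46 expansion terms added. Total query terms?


Original terms: 32
Expansion terms: 46
Total = 32 + 46 = 78

78


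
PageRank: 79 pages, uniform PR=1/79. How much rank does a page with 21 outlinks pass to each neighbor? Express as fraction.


Initial PR = 1/79 = 1/79
Outlinks = 21
Contribution per link = PR / outlinks
= 1/79 / 21
= 1/1659

1/1659


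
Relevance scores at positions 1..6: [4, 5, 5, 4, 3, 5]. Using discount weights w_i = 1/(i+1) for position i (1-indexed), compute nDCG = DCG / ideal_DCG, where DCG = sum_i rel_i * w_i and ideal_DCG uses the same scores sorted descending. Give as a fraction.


Position discount weights w_i = 1/(i+1) for i=1..6:
Weights = [1/2, 1/3, 1/4, 1/5, 1/6, 1/7]
Actual relevance: [4, 5, 5, 4, 3, 5]
DCG = 4/2 + 5/3 + 5/4 + 4/5 + 3/6 + 5/7 = 2911/420
Ideal relevance (sorted desc): [5, 5, 5, 4, 4, 3]
Ideal DCG = 5/2 + 5/3 + 5/4 + 4/5 + 4/6 + 3/7 = 3071/420
nDCG = DCG / ideal_DCG = 2911/420 / 3071/420 = 2911/3071

2911/3071


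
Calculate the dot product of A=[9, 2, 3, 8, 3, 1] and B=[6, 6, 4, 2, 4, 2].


Dot product = sum of element-wise products
A[0]*B[0] = 9*6 = 54
A[1]*B[1] = 2*6 = 12
A[2]*B[2] = 3*4 = 12
A[3]*B[3] = 8*2 = 16
A[4]*B[4] = 3*4 = 12
A[5]*B[5] = 1*2 = 2
Sum = 54 + 12 + 12 + 16 + 12 + 2 = 108

108


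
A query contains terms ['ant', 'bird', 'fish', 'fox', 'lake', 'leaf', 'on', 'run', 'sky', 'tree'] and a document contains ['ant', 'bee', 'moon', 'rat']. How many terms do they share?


Query terms: ['ant', 'bird', 'fish', 'fox', 'lake', 'leaf', 'on', 'run', 'sky', 'tree']
Document terms: ['ant', 'bee', 'moon', 'rat']
Common terms: ['ant']
Overlap count = 1

1


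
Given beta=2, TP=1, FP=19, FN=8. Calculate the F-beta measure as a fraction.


P = TP/(TP+FP) = 1/20 = 1/20
R = TP/(TP+FN) = 1/9 = 1/9
beta^2 = 2^2 = 4
(1 + beta^2) = 5
Numerator = (1+beta^2)*P*R = 1/36
Denominator = beta^2*P + R = 1/5 + 1/9 = 14/45
F_beta = 5/56

5/56


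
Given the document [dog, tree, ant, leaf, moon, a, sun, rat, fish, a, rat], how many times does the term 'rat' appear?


Document has 11 words
Scanning for 'rat':
Found at positions: [7, 10]
Count = 2

2


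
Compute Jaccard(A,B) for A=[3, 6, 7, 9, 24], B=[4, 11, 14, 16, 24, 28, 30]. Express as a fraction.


A intersect B = [24]
|A intersect B| = 1
A union B = [3, 4, 6, 7, 9, 11, 14, 16, 24, 28, 30]
|A union B| = 11
Jaccard = 1/11 = 1/11

1/11


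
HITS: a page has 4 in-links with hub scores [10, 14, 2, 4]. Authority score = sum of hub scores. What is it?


Authority = sum of hub scores of in-linkers
In-link 1: hub score = 10
In-link 2: hub score = 14
In-link 3: hub score = 2
In-link 4: hub score = 4
Authority = 10 + 14 + 2 + 4 = 30

30


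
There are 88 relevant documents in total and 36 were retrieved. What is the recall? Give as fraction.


Recall = retrieved_relevant / total_relevant
= 36 / 88
= 36 / (36 + 52)
= 9/22

9/22


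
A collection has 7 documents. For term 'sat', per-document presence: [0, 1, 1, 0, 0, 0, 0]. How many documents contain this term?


Checking each document for 'sat':
Doc 1: absent
Doc 2: present
Doc 3: present
Doc 4: absent
Doc 5: absent
Doc 6: absent
Doc 7: absent
df = sum of presences = 0 + 1 + 1 + 0 + 0 + 0 + 0 = 2

2


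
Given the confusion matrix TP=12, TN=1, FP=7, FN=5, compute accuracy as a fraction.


Accuracy = (TP + TN) / (TP + TN + FP + FN)
TP + TN = 12 + 1 = 13
Total = 12 + 1 + 7 + 5 = 25
Accuracy = 13 / 25 = 13/25

13/25


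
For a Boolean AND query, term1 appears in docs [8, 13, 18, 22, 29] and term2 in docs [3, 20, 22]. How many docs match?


Boolean AND: find intersection of posting lists
term1 docs: [8, 13, 18, 22, 29]
term2 docs: [3, 20, 22]
Intersection: [22]
|intersection| = 1

1


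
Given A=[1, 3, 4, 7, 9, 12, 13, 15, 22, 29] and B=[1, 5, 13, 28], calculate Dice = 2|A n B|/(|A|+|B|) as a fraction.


A intersect B = [1, 13]
|A intersect B| = 2
|A| = 10, |B| = 4
Dice = 2*2 / (10+4)
= 4 / 14 = 2/7

2/7


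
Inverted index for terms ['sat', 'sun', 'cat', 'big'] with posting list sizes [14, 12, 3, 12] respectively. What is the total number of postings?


Summing posting list sizes:
'sat': 14 postings
'sun': 12 postings
'cat': 3 postings
'big': 12 postings
Total = 14 + 12 + 3 + 12 = 41

41


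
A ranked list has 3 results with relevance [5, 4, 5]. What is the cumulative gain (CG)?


Cumulative Gain = sum of relevance scores
Position 1: rel=5, running sum=5
Position 2: rel=4, running sum=9
Position 3: rel=5, running sum=14
CG = 14

14


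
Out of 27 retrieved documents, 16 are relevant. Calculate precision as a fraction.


Precision = relevant_retrieved / total_retrieved
= 16 / 27
= 16 / (16 + 11)
= 16/27

16/27


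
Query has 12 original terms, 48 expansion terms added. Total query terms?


Original terms: 12
Expansion terms: 48
Total = 12 + 48 = 60

60


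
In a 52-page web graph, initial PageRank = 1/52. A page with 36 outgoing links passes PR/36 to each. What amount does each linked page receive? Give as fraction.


Initial PR = 1/52 = 1/52
Outlinks = 36
Contribution per link = PR / outlinks
= 1/52 / 36
= 1/1872

1/1872


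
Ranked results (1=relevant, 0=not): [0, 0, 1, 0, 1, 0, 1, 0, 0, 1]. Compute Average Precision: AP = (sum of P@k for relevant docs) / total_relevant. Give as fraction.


Computing P@k for each relevant position:
Position 1: not relevant
Position 2: not relevant
Position 3: relevant, P@3 = 1/3 = 1/3
Position 4: not relevant
Position 5: relevant, P@5 = 2/5 = 2/5
Position 6: not relevant
Position 7: relevant, P@7 = 3/7 = 3/7
Position 8: not relevant
Position 9: not relevant
Position 10: relevant, P@10 = 4/10 = 2/5
Sum of P@k = 1/3 + 2/5 + 3/7 + 2/5 = 164/105
AP = 164/105 / 4 = 41/105

41/105


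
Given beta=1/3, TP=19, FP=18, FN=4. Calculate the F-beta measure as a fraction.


P = TP/(TP+FP) = 19/37 = 19/37
R = TP/(TP+FN) = 19/23 = 19/23
beta^2 = 1/3^2 = 1/9
(1 + beta^2) = 10/9
Numerator = (1+beta^2)*P*R = 3610/7659
Denominator = beta^2*P + R = 19/333 + 19/23 = 6764/7659
F_beta = 95/178

95/178


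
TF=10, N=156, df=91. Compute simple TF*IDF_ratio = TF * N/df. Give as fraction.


TF * (N/df)
= 10 * (156/91)
= 10 * 12/7
= 120/7

120/7


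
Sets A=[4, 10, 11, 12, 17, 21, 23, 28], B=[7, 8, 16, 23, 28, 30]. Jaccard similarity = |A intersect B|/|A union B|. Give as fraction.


A intersect B = [23, 28]
|A intersect B| = 2
A union B = [4, 7, 8, 10, 11, 12, 16, 17, 21, 23, 28, 30]
|A union B| = 12
Jaccard = 2/12 = 1/6

1/6


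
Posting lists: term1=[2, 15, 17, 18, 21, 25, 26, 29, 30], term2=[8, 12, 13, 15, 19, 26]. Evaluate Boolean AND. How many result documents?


Boolean AND: find intersection of posting lists
term1 docs: [2, 15, 17, 18, 21, 25, 26, 29, 30]
term2 docs: [8, 12, 13, 15, 19, 26]
Intersection: [15, 26]
|intersection| = 2

2


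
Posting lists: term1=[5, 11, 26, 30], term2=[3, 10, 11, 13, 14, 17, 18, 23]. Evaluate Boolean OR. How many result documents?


Boolean OR: find union of posting lists
term1 docs: [5, 11, 26, 30]
term2 docs: [3, 10, 11, 13, 14, 17, 18, 23]
Union: [3, 5, 10, 11, 13, 14, 17, 18, 23, 26, 30]
|union| = 11

11


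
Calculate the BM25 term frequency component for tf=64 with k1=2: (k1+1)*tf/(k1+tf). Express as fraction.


BM25 TF component = (k1+1)*tf / (k1+tf)
k1 = 2, tf = 64
Numerator = (2+1)*64 = 192
Denominator = 2 + 64 = 66
= 192/66 = 32/11

32/11


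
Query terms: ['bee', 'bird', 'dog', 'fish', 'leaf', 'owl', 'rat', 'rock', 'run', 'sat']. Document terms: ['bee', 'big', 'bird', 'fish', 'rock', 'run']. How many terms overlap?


Query terms: ['bee', 'bird', 'dog', 'fish', 'leaf', 'owl', 'rat', 'rock', 'run', 'sat']
Document terms: ['bee', 'big', 'bird', 'fish', 'rock', 'run']
Common terms: ['bee', 'bird', 'fish', 'rock', 'run']
Overlap count = 5

5


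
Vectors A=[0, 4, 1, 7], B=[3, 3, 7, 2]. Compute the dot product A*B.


Dot product = sum of element-wise products
A[0]*B[0] = 0*3 = 0
A[1]*B[1] = 4*3 = 12
A[2]*B[2] = 1*7 = 7
A[3]*B[3] = 7*2 = 14
Sum = 0 + 12 + 7 + 14 = 33

33


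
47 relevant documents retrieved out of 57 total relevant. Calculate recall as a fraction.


Recall = retrieved_relevant / total_relevant
= 47 / 57
= 47 / (47 + 10)
= 47/57

47/57


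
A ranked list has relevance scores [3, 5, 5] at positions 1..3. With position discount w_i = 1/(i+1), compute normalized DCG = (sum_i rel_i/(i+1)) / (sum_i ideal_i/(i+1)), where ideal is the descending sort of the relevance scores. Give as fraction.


Position discount weights w_i = 1/(i+1) for i=1..3:
Weights = [1/2, 1/3, 1/4]
Actual relevance: [3, 5, 5]
DCG = 3/2 + 5/3 + 5/4 = 53/12
Ideal relevance (sorted desc): [5, 5, 3]
Ideal DCG = 5/2 + 5/3 + 3/4 = 59/12
nDCG = DCG / ideal_DCG = 53/12 / 59/12 = 53/59

53/59


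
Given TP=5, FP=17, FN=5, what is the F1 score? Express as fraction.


F1 = 2 * P * R / (P + R)
P = TP/(TP+FP) = 5/22 = 5/22
R = TP/(TP+FN) = 5/10 = 1/2
2 * P * R = 2 * 5/22 * 1/2 = 5/22
P + R = 5/22 + 1/2 = 8/11
F1 = 5/22 / 8/11 = 5/16

5/16


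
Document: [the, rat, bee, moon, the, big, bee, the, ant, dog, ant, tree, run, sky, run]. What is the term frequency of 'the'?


Document has 15 words
Scanning for 'the':
Found at positions: [0, 4, 7]
Count = 3

3


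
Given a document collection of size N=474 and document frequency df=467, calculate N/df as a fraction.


IDF ratio = N / df
= 474 / 467
= 474/467

474/467


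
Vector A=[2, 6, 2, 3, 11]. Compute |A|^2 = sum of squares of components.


|A|^2 = sum of squared components
A[0]^2 = 2^2 = 4
A[1]^2 = 6^2 = 36
A[2]^2 = 2^2 = 4
A[3]^2 = 3^2 = 9
A[4]^2 = 11^2 = 121
Sum = 4 + 36 + 4 + 9 + 121 = 174

174
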